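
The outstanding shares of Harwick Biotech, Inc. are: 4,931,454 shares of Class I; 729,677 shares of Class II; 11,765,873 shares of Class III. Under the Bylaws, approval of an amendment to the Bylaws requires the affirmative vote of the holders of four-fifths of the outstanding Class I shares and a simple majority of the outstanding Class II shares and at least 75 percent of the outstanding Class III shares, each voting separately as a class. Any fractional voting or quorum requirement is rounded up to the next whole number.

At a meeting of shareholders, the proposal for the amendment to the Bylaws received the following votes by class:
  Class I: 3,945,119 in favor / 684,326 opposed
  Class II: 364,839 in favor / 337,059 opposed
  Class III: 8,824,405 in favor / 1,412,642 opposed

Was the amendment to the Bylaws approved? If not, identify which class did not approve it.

Class I: 4/5 of 4931454 = 3945163.20, rounded up to 3945164; 3,945,164 required, 3,945,119 in favor — not approved.
Class II: a majority of 729677 is 364839; 364,839 required, 364,839 in favor — approved.
Class III: 3/4 of 11765873 = 8824404.75, rounded up to 8824405; 8,824,405 required, 8,824,405 in favor — approved.

Not approved — the Class I shares did not give the required vote.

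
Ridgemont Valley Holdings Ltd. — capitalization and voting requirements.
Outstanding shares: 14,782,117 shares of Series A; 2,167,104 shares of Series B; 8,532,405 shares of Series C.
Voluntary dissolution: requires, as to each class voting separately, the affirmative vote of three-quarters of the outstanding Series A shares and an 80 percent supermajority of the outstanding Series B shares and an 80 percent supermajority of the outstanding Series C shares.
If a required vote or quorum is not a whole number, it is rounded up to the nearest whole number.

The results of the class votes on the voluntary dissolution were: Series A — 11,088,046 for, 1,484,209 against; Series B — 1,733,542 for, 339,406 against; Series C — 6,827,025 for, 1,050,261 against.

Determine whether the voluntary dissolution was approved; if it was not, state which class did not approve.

Series A: 3/4 of 14782117 = 11086587.75, rounded up to 11086588; 11,086,588 required, 11,088,046 in favor — approved.
Series B: 4/5 of 2167104 = 1733683.20, rounded up to 1733684; 1,733,684 required, 1,733,542 in favor — not approved.
Series C: 4/5 of 8532405 = 6825924; 6,825,924 required, 6,827,025 in favor — approved.

Not approved — the Series B shares did not give the required vote.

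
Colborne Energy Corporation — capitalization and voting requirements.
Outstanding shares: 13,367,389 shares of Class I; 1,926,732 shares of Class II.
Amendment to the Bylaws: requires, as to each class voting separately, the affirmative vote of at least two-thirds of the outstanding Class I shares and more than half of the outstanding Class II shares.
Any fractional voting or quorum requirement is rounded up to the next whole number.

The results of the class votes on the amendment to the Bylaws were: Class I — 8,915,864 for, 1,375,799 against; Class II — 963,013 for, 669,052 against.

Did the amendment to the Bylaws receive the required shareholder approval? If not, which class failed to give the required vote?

Class I: 2/3 of 13367389 = 8911592.67, rounded up to 8911593; 8,911,593 required, 8,915,864 in favor — approved.
Class II: a majority of 1926732 is 963367; 963,367 required, 963,013 in favor — not approved.

Not approved — the Class II shares did not give the required vote.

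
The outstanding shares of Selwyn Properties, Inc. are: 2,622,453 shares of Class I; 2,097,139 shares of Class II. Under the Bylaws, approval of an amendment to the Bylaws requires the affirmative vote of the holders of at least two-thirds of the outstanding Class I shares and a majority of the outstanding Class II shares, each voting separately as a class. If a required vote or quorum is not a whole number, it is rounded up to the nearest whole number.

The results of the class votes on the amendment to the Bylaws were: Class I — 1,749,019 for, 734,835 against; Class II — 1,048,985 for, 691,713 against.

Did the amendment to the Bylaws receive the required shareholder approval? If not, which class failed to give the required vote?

Class I: 2/3 of 2622453 = 1748302; 1,748,302 required, 1,749,019 in favor — approved.
Class II: a majority of 2097139 is 1048570; 1,048,570 required, 1,048,985 in favor — approved.

Approved — every class gave the required vote.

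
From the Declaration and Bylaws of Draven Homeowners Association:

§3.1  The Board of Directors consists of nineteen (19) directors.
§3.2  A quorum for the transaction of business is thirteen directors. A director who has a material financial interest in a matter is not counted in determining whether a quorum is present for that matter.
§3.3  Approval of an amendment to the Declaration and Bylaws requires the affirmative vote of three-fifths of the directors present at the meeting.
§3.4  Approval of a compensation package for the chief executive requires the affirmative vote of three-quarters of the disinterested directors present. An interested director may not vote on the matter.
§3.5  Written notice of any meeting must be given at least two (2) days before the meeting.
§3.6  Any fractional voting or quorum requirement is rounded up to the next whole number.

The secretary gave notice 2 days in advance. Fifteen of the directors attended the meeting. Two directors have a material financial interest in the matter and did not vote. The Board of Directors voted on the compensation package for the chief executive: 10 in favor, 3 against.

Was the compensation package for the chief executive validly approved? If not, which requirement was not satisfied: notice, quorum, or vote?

Notice: 2 days given; 2 required (2 ≥ 2). Satisfied.
Quorum: 15 present, but the 2 interested directors do not count, leaving 13. Quorum is 13. Satisfied.
Vote: the compensation package for the chief executive requires three-fourths of the disinterested directors present (15 − 2 = 13). 3/4 of 13 = 9.75, rounded up to 10, so 10 affirmative votes are needed; 10 voted in favor. Satisfied.

Valid — all requirements satisfied.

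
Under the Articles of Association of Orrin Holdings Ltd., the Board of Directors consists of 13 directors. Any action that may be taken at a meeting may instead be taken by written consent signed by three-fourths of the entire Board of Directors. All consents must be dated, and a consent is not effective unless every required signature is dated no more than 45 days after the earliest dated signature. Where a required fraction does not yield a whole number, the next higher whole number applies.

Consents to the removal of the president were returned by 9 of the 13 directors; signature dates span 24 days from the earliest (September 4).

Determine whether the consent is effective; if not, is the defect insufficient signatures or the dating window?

Signatures required: three-fourths of 13 — 3/4 of 13 = 9.75, rounded up to 10, so 10 needed; 9 signed. Insufficient.
Dating window: the latest signature is 24 days after the earliest; the limit is 45 days. Within the window.

Not effective — insufficient signatures.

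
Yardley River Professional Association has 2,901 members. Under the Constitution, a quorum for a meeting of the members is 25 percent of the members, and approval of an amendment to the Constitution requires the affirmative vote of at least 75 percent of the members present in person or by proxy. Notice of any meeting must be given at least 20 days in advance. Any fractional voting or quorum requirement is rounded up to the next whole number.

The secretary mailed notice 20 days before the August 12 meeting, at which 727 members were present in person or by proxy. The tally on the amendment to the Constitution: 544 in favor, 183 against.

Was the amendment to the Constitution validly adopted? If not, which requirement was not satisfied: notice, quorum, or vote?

Notice: 20 days given; 20 required. Satisfied.
Quorum: 25% of 2,901 = 725.25, rounded up to 726; 727 present. Satisfied.
Vote: requires three-fourths of those present (727); 3/4 of 727 = 545.25, rounded up to 546, so 546 needed; 544 in favor. Not satisfied.

Invalid — vote requirement not satisfied.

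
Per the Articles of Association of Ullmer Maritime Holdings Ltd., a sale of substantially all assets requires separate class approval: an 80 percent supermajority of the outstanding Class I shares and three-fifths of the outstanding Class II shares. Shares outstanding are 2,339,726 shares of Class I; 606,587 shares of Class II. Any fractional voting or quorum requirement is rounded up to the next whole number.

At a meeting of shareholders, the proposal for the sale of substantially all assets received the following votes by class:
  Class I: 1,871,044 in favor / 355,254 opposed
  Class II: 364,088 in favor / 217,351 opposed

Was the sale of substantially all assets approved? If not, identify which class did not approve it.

Not approved — the Class I shares did not give the required vote.

Class I: 4/5 of 2339726 = 1871780.80, rounded up to 1871781; 1,871,781 required, 1,871,044 in favor — not approved.
Class II: 3/5 of 606587 = 363952.20, rounded up to 363953; 363,953 required, 364,088 in favor — approved.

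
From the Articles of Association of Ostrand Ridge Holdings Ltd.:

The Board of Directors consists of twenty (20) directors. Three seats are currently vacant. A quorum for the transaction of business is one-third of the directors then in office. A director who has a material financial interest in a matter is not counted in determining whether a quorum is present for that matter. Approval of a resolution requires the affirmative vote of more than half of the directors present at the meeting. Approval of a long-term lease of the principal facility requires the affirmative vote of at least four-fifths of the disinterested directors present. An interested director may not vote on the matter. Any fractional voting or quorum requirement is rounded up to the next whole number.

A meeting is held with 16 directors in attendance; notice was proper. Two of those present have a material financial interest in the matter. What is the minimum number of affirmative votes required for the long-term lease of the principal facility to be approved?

The long-term lease of the principal facility requires four-fifths of the disinterested directors present (16 − 2 = 14).
4/5 of 14 = 11.20, rounded up to 12.

12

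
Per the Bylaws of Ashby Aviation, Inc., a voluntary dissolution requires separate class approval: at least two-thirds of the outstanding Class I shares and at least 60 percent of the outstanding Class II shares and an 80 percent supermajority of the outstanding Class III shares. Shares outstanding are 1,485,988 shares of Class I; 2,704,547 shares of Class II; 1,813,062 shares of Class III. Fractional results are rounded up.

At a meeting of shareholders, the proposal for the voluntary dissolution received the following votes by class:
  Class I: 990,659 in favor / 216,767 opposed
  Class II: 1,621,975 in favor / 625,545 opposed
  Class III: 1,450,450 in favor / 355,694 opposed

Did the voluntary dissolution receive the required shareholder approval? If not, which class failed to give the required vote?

Class I: 2/3 of 1485988 = 990658.67, rounded up to 990659; 990,659 required, 990,659 in favor — approved.
Class II: 3/5 of 2704547 = 1622728.20, rounded up to 1622729; 1,622,729 required, 1,621,975 in favor — not approved.
Class III: 4/5 of 1813062 = 1450449.60, rounded up to 1450450; 1,450,450 required, 1,450,450 in favor — approved.

Not approved — the Class II shares did not give the required vote.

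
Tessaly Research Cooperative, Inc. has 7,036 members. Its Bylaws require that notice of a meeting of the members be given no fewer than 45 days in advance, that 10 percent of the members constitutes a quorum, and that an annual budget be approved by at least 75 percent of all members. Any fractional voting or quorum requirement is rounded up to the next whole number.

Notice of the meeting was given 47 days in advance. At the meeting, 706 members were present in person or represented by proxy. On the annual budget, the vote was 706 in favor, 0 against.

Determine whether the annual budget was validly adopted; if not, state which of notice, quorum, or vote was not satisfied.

Invalid — vote requirement not satisfied.

Notice: 47 days given; 45 required. Satisfied.
Quorum: 10% of 7,036 = 703.60, rounded up to 704; 706 present. Satisfied.
Vote: requires three-fourths of all members (7,036); 3/4 of 7036 = 5277, so 5,277 needed; 706 in favor. Not satisfied.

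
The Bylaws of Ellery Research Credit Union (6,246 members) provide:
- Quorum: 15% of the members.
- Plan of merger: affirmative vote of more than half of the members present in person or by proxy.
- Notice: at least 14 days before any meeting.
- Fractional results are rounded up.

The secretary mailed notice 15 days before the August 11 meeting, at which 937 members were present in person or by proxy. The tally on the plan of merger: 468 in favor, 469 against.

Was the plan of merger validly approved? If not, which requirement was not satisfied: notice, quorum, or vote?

Notice: 15 days given; 14 required. Satisfied.
Quorum: 15% of 6,246 = 936.90, rounded up to 937; 937 present. Satisfied.
Vote: requires a majority of those present (937); a majority of 937 is 469, so 469 needed; 468 in favor. Not satisfied.

Invalid — vote requirement not satisfied.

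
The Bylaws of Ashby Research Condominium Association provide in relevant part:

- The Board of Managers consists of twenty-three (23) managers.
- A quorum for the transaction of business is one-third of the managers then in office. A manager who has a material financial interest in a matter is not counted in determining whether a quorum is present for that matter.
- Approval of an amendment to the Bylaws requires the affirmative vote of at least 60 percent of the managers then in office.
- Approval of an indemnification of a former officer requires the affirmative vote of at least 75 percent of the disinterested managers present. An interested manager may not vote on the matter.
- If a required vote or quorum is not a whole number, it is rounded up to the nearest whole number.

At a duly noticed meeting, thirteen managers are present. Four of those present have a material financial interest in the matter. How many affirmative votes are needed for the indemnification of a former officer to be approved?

7

The indemnification of a former officer requires three-fourths of the disinterested managers present (13 − 4 = 9).
3/4 of 9 = 6.75, rounded up to 7.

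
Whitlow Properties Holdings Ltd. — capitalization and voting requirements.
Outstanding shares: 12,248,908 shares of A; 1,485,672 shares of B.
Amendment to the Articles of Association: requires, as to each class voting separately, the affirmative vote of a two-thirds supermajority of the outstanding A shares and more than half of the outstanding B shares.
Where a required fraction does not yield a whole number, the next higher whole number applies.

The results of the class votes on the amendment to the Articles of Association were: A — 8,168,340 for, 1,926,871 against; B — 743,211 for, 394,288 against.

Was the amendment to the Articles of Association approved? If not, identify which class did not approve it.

A: 2/3 of 12248908 = 8165938.67, rounded up to 8165939; 8,165,939 required, 8,168,340 in favor — approved.
B: a majority of 1485672 is 742837; 742,837 required, 743,211 in favor — approved.

Approved — every class gave the required vote.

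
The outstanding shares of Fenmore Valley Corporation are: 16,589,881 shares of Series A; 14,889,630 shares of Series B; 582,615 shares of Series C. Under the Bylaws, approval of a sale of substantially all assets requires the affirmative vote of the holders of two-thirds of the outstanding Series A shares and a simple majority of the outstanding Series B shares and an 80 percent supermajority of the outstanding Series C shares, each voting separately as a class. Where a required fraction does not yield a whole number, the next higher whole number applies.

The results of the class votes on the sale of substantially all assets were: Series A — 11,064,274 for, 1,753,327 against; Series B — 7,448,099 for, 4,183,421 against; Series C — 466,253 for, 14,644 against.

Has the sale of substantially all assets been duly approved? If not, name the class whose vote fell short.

Series A: 2/3 of 16589881 = 11059920.67, rounded up to 11059921; 11,059,921 required, 11,064,274 in favor — approved.
Series B: a majority of 14889630 is 7444816; 7,444,816 required, 7,448,099 in favor — approved.
Series C: 4/5 of 582615 = 466092; 466,092 required, 466,253 in favor — approved.

Approved — every class gave the required vote.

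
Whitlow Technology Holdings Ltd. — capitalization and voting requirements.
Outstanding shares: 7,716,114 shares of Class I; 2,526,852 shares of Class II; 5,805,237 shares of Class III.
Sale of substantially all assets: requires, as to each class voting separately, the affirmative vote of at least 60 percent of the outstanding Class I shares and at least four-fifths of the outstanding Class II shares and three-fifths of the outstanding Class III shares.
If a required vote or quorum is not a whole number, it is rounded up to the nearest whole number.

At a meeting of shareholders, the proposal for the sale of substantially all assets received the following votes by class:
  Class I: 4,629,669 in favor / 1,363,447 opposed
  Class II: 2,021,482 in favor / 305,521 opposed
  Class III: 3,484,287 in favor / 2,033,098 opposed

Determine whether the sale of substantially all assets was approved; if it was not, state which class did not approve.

Approved — every class gave the required vote.

Class I: 3/5 of 7716114 = 4629668.40, rounded up to 4629669; 4,629,669 required, 4,629,669 in favor — approved.
Class II: 4/5 of 2526852 = 2021481.60, rounded up to 2021482; 2,021,482 required, 2,021,482 in favor — approved.
Class III: 3/5 of 5805237 = 3483142.20, rounded up to 3483143; 3,483,143 required, 3,484,287 in favor — approved.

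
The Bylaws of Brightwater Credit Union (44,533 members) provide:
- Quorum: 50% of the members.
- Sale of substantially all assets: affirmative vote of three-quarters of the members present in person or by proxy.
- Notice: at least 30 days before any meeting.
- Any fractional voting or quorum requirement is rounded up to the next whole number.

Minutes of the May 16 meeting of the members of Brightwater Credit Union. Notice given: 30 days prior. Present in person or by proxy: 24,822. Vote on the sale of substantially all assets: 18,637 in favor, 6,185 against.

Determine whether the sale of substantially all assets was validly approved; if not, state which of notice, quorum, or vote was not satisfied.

Notice: 30 days given; 30 required. Satisfied.
Quorum: 50% of 44,533 = 22,266.50, rounded up to 22,267; 24,822 present. Satisfied.
Vote: requires three-fourths of those present (24,822); 3/4 of 24822 = 18616.50, rounded up to 18617, so 18,617 needed; 18,637 in favor. Satisfied.

Valid — all requirements satisfied.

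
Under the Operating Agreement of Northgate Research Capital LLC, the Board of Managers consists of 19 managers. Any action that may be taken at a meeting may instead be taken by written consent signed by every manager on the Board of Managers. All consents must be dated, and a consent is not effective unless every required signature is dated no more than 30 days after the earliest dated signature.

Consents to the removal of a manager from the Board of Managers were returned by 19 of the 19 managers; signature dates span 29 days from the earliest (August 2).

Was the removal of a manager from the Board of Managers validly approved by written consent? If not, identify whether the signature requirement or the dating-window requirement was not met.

Effective — both the signature and dating-window requirements are satisfied.

Signatures required: every one of 19 — unanimous means all 19, so 19 needed; 19 signed. Sufficient.
Dating window: the latest signature is 29 days after the earliest; the limit is 30 days. Within the window.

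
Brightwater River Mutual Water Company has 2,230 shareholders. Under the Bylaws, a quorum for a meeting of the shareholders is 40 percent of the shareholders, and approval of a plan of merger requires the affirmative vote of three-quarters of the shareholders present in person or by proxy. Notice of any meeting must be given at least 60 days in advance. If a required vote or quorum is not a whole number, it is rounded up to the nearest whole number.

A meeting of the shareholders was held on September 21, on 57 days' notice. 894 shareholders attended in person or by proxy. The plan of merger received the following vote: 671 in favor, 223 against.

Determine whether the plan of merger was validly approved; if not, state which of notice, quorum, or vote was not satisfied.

Notice: 57 days given; 60 required. Not satisfied.
Quorum: 40% of 2,230 = 892; 894 present. Satisfied.
Vote: requires three-fourths of those present (894); 3/4 of 894 = 670.50, rounded up to 671, so 671 needed; 671 in favor. Satisfied.

Invalid — notice requirement not satisfied.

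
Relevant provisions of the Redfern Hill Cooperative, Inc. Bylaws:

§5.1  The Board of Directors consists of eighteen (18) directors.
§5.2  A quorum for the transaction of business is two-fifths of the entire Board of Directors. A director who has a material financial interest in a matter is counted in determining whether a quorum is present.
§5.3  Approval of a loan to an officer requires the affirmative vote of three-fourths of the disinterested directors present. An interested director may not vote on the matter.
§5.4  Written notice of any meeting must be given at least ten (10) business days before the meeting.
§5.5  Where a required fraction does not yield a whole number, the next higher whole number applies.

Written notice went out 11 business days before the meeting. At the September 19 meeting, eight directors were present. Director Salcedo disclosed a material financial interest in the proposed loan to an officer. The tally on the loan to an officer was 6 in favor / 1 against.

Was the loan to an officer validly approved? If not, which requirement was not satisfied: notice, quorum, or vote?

Valid — all requirements satisfied.

Notice: 11 business days given; 10 required (11 ≥ 10). Satisfied.
Quorum: 8 present (interested directors count toward quorum); quorum is 8. Satisfied.
Vote: the loan to an officer requires three-fourths of the disinterested directors present (8 − 1 = 7). 3/4 of 7 = 5.25, rounded up to 6, so 6 affirmative votes are needed; 6 voted in favor. Satisfied.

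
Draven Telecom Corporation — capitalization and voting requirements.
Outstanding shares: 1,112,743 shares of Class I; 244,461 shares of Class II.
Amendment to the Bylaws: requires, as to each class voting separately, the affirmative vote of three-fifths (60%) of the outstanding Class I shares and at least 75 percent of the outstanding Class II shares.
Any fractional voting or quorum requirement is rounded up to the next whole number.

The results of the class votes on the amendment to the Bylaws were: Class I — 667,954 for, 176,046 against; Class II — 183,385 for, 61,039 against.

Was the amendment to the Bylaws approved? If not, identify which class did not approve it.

Approved — every class gave the required vote.

Class I: 3/5 of 1112743 = 667645.80, rounded up to 667646; 667,646 required, 667,954 in favor — approved.
Class II: 3/4 of 244461 = 183345.75, rounded up to 183346; 183,346 required, 183,385 in favor — approved.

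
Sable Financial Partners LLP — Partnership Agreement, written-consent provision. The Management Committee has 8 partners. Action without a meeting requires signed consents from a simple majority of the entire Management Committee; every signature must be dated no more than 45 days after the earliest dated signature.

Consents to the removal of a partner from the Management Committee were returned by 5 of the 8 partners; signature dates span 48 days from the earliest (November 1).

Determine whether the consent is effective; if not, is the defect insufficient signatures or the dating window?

Not effective — dating-window requirement not satisfied.

Signatures required: a simple majority of 8 — a majority of 8 is 5, so 5 needed; 5 signed. Sufficient.
Dating window: the latest signature is 48 days after the earliest; the limit is 45 days. Outside the window.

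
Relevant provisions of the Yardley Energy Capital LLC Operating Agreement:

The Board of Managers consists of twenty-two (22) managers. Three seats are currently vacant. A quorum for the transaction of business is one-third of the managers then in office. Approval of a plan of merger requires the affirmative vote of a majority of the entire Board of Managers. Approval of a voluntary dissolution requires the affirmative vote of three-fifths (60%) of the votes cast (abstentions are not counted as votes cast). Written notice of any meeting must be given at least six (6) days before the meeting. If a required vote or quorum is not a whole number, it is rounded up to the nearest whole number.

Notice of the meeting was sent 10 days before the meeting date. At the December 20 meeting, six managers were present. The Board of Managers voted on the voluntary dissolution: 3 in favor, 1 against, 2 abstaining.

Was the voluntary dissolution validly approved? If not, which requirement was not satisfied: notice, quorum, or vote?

Invalid — quorum requirement not satisfied.

Notice: 10 days given; 6 required (10 ≥ 6). Satisfied.
Quorum: 6 present; quorum is 7. Not satisfied.
Vote: the voluntary dissolution requires three-fifths of the votes cast (6 present − 2 abstaining = 4). 3/5 of 4 = 2.40, rounded up to 3, so 3 affirmative votes are needed; 3 voted in favor. Satisfied. (Moot — without a quorum no business can be validly transacted.)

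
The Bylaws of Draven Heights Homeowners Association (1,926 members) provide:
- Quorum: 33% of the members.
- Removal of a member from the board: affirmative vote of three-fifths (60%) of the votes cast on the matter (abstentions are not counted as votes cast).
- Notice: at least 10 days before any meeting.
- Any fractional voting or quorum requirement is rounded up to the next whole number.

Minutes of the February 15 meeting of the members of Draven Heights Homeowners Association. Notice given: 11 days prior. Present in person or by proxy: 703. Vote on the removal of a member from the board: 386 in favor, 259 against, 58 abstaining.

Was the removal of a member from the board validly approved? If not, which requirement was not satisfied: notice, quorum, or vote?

Invalid — vote requirement not satisfied.

Notice: 11 days given; 10 required. Satisfied.
Quorum: 33% of 1,926 = 635.58, rounded up to 636; 703 present. Satisfied.
Vote: requires three-fifths of the votes cast (703 − 58 abstaining = 645); 3/5 of 645 = 387, so 387 needed; 386 in favor. Not satisfied.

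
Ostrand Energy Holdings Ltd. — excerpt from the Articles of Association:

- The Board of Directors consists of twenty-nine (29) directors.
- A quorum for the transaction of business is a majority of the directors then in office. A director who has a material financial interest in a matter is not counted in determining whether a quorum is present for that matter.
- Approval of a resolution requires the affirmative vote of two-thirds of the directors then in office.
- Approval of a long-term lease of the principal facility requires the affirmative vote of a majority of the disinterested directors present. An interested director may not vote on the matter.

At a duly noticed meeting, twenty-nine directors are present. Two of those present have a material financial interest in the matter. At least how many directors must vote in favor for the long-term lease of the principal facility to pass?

The long-term lease of the principal facility requires a majority of the disinterested directors present (29 − 2 = 27).
A majority of 27 is 14.

14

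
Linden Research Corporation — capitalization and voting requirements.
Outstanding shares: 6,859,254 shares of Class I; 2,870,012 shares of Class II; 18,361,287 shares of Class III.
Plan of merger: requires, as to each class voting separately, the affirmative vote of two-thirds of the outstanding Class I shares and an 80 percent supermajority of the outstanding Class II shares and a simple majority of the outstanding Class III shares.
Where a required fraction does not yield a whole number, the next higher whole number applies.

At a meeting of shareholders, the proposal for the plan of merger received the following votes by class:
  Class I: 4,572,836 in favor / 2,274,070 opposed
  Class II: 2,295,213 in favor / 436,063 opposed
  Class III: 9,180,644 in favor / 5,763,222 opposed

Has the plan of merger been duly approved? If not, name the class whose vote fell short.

Class I: 2/3 of 6859254 = 4572836; 4,572,836 required, 4,572,836 in favor — approved.
Class II: 4/5 of 2870012 = 2296009.60, rounded up to 2296010; 2,296,010 required, 2,295,213 in favor — not approved.
Class III: a majority of 18361287 is 9180644; 9,180,644 required, 9,180,644 in favor — approved.

Not approved — the Class II shares did not give the required vote.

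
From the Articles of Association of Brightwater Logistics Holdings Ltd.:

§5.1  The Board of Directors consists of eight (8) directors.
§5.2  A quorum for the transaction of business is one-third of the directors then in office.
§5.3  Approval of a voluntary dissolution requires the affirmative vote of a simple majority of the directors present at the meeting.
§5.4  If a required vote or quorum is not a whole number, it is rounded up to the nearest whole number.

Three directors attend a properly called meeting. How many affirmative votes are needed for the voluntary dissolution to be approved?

2

The voluntary dissolution requires a majority of the directors present (3).
A majority of 3 is 2.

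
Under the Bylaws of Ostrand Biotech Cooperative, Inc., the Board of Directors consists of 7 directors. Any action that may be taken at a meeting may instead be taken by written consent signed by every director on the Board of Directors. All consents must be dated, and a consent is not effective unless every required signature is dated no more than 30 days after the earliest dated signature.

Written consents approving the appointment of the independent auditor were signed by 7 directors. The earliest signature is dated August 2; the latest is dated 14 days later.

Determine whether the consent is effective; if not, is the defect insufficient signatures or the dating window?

Effective — both the signature and dating-window requirements are satisfied.

Signatures required: every one of 7 — unanimous means all 7, so 7 needed; 7 signed. Sufficient.
Dating window: the latest signature is 14 days after the earliest; the limit is 30 days. Within the window.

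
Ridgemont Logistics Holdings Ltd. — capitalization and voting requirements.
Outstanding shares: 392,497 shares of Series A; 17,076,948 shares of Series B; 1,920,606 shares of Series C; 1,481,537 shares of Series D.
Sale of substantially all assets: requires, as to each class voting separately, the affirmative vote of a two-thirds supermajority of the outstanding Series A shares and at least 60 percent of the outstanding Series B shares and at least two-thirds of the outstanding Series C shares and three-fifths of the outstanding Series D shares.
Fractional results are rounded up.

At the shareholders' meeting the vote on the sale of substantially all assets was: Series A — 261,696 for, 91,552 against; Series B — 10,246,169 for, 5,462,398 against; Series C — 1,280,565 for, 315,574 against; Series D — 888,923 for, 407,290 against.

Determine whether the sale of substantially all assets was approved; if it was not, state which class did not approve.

Approved — every class gave the required vote.

Series A: 2/3 of 392497 = 261664.67, rounded up to 261665; 261,665 required, 261,696 in favor — approved.
Series B: 3/5 of 17076948 = 10246168.80, rounded up to 10246169; 10,246,169 required, 10,246,169 in favor — approved.
Series C: 2/3 of 1920606 = 1280404; 1,280,404 required, 1,280,565 in favor — approved.
Series D: 3/5 of 1481537 = 888922.20, rounded up to 888923; 888,923 required, 888,923 in favor — approved.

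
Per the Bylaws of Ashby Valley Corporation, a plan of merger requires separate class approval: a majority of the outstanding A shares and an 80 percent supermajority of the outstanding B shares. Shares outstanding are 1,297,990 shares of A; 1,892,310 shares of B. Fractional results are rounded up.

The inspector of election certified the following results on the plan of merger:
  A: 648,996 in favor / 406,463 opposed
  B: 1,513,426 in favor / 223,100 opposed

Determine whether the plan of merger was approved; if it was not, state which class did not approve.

A: a majority of 1297990 is 648996; 648,996 required, 648,996 in favor — approved.
B: 4/5 of 1892310 = 1513848; 1,513,848 required, 1,513,426 in favor — not approved.

Not approved — the B shares did not give the required vote.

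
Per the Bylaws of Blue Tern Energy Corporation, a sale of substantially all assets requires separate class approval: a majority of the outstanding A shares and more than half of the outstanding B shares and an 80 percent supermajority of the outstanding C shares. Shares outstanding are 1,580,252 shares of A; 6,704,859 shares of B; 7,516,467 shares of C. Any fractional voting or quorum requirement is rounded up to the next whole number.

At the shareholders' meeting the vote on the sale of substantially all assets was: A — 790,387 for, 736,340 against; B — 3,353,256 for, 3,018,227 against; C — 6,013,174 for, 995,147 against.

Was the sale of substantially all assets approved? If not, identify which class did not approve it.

A: a majority of 1580252 is 790127; 790,127 required, 790,387 in favor — approved.
B: a majority of 6704859 is 3352430; 3,352,430 required, 3,353,256 in favor — approved.
C: 4/5 of 7516467 = 6013173.60, rounded up to 6013174; 6,013,174 required, 6,013,174 in favor — approved.

Approved — every class gave the required vote.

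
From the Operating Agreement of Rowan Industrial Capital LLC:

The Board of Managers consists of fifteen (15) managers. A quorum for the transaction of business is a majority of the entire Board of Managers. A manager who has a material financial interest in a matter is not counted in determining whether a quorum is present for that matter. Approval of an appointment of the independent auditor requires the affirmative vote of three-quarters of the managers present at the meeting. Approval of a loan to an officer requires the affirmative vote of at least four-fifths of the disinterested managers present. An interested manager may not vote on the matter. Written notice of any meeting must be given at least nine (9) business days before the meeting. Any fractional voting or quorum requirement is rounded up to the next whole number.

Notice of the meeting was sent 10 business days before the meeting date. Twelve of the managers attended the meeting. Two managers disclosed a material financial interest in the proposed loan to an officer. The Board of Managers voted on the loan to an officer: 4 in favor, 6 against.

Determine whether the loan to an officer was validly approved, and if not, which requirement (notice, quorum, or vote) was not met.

Notice: 10 business days given; 9 required (10 ≥ 9). Satisfied.
Quorum: 12 present, but the 2 interested managers do not count, leaving 10. Quorum is 8. Satisfied.
Vote: the loan to an officer requires four-fifths of the disinterested managers present (12 − 2 = 10). 4/5 of 10 = 8, so 8 affirmative votes are needed; 4 voted in favor. Not satisfied.

Invalid — vote requirement not satisfied.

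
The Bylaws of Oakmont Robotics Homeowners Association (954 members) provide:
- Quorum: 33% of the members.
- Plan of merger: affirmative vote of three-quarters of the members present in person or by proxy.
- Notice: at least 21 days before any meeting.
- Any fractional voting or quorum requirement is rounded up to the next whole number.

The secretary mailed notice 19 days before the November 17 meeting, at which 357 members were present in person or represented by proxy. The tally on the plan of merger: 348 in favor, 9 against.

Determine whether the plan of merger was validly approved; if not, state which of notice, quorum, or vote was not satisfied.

Notice: 19 days given; 21 required. Not satisfied.
Quorum: 33% of 954 = 314.82, rounded up to 315; 357 present. Satisfied.
Vote: requires three-fourths of those present (357); 3/4 of 357 = 267.75, rounded up to 268, so 268 needed; 348 in favor. Satisfied.

Invalid — notice requirement not satisfied.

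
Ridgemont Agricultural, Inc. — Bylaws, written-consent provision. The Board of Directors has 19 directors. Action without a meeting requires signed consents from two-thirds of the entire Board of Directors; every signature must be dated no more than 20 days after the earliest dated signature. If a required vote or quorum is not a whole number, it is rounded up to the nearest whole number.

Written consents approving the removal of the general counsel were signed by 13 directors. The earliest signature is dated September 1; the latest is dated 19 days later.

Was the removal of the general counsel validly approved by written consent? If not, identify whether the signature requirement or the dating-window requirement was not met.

Effective — both the signature and dating-window requirements are satisfied.

Signatures required: two-thirds of 19 — 2/3 of 19 = 12.67, rounded up to 13, so 13 needed; 13 signed. Sufficient.
Dating window: the latest signature is 19 days after the earliest; the limit is 20 days. Within the window.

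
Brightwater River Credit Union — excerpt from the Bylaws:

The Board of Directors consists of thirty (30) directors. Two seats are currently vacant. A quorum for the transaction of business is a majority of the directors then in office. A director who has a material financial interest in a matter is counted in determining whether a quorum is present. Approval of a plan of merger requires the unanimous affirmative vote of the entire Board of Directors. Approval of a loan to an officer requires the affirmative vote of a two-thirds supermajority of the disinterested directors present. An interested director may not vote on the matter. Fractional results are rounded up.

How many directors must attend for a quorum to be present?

A majority of 28 is 15.

15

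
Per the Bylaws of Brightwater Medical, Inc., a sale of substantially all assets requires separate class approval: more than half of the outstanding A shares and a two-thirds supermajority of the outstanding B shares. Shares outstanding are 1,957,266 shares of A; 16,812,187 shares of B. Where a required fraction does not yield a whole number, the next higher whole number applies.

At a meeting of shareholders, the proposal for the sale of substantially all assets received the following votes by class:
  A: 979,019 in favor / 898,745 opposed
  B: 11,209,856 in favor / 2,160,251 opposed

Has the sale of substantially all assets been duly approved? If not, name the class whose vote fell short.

A: a majority of 1957266 is 978634; 978,634 required, 979,019 in favor — approved.
B: 2/3 of 16812187 = 11208124.67, rounded up to 11208125; 11,208,125 required, 11,209,856 in favor — approved.

Approved — every class gave the required vote.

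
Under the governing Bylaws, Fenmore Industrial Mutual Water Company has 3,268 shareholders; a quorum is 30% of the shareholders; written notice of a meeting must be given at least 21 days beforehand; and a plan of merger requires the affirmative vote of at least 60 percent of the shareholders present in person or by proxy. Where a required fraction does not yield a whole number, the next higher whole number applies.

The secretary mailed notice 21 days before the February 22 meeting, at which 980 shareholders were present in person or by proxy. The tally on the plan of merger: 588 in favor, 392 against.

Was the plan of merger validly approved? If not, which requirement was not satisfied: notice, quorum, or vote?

Notice: 21 days given; 21 required. Satisfied.
Quorum: 30% of 3,268 = 980.40, rounded up to 981; 980 present. Not satisfied.
Vote: requires three-fifths of those present (980); 3/5 of 980 = 588, so 588 needed; 588 in favor. Satisfied.

Invalid — quorum requirement not satisfied.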